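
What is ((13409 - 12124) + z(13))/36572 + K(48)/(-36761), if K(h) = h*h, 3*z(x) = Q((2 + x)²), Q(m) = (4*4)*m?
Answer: 7089197/1344423292 ≈ 0.0052730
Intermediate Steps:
Q(m) = 16*m
z(x) = 16*(2 + x)²/3 (z(x) = (16*(2 + x)²)/3 = 16*(2 + x)²/3)
K(h) = h²
((13409 - 12124) + z(13))/36572 + K(48)/(-36761) = ((13409 - 12124) + 16*(2 + 13)²/3)/36572 + 48²/(-36761) = (1285 + (16/3)*15²)*(1/36572) + 2304*(-1/36761) = (1285 + (16/3)*225)*(1/36572) - 2304/36761 = (1285 + 1200)*(1/36572) - 2304/36761 = 2485*(1/36572) - 2304/36761 = 2485/36572 - 2304/36761 = 7089197/1344423292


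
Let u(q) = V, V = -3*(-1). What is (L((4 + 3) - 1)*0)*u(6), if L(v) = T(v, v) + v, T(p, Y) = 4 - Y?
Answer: 0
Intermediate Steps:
V = 3
u(q) = 3
L(v) = 4 (L(v) = (4 - v) + v = 4)
(L((4 + 3) - 1)*0)*u(6) = (4*0)*3 = 0*3 = 0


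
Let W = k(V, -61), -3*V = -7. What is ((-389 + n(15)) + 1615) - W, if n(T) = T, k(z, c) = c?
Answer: 1302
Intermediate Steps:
V = 7/3 (V = -⅓*(-7) = 7/3 ≈ 2.3333)
W = -61
((-389 + n(15)) + 1615) - W = ((-389 + 15) + 1615) - 1*(-61) = (-374 + 1615) + 61 = 1241 + 61 = 1302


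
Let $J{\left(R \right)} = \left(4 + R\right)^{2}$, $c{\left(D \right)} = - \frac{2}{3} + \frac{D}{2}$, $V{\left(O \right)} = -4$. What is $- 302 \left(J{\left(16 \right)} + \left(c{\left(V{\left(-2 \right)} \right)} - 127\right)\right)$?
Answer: $- \frac{244922}{3} \approx -81641.0$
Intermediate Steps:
$c{\left(D \right)} = - \frac{2}{3} + \frac{D}{2}$ ($c{\left(D \right)} = \left(-2\right) \frac{1}{3} + D \frac{1}{2} = - \frac{2}{3} + \frac{D}{2}$)
$- 302 \left(J{\left(16 \right)} + \left(c{\left(V{\left(-2 \right)} \right)} - 127\right)\right) = - 302 \left(\left(4 + 16\right)^{2} + \left(\left(- \frac{2}{3} + \frac{1}{2} \left(-4\right)\right) - 127\right)\right) = - 302 \left(20^{2} - \frac{389}{3}\right) = - 302 \left(400 - \frac{389}{3}\right) = \left(-302\right) \frac{811}{3} = - \frac{244922}{3}$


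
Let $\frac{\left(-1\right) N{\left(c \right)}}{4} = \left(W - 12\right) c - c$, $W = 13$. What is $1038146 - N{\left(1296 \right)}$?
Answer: $1038146$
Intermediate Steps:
$N{\left(c \right)} = 0$ ($N{\left(c \right)} = - 4 \left(\left(13 - 12\right) c - c\right) = - 4 \left(1 c - c\right) = - 4 \left(c - c\right) = \left(-4\right) 0 = 0$)
$1038146 - N{\left(1296 \right)} = 1038146 - 0 = 1038146 + 0 = 1038146$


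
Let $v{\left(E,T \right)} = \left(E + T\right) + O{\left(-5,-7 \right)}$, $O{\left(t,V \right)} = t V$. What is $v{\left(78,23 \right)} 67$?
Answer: $9112$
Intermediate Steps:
$O{\left(t,V \right)} = V t$
$v{\left(E,T \right)} = 35 + E + T$ ($v{\left(E,T \right)} = \left(E + T\right) - -35 = \left(E + T\right) + 35 = 35 + E + T$)
$v{\left(78,23 \right)} 67 = \left(35 + 78 + 23\right) 67 = 136 \cdot 67 = 9112$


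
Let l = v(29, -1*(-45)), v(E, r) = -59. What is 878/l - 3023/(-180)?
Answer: 20317/10620 ≈ 1.9131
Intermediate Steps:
l = -59
878/l - 3023/(-180) = 878/(-59) - 3023/(-180) = 878*(-1/59) - 3023*(-1/180) = -878/59 + 3023/180 = 20317/10620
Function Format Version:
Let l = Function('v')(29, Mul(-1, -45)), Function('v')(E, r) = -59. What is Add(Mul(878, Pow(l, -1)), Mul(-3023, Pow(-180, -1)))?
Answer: Rational(20317, 10620) ≈ 1.9131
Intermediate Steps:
l = -59
Add(Mul(878, Pow(l, -1)), Mul(-3023, Pow(-180, -1))) = Add(Mul(878, Pow(-59, -1)), Mul(-3023, Pow(-180, -1))) = Add(Mul(878, Rational(-1, 59)), Mul(-3023, Rational(-1, 180))) = Add(Rational(-878, 59), Rational(3023, 180)) = Rational(20317, 10620)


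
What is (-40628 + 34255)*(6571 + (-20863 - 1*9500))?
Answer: 151626416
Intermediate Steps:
(-40628 + 34255)*(6571 + (-20863 - 1*9500)) = -6373*(6571 + (-20863 - 9500)) = -6373*(6571 - 30363) = -6373*(-23792) = 151626416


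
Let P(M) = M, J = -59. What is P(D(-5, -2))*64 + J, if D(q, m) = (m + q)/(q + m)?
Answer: 5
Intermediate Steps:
D(q, m) = 1 (D(q, m) = (m + q)/(m + q) = 1)
P(D(-5, -2))*64 + J = 1*64 - 59 = 64 - 59 = 5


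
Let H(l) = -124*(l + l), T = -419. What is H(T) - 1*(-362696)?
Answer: 466608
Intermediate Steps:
H(l) = -248*l
H(T) - 1*(-362696) = -248*(-419) - 1*(-362696) = 103912 + 362696 = 466608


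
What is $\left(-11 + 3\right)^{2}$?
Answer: $64$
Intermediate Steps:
$\left(-11 + 3\right)^{2} = \left(-8\right)^{2} = 64$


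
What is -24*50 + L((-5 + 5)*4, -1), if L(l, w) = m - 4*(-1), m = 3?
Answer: -1193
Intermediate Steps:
L(l, w) = 7 (L(l, w) = 3 - 4*(-1) = 3 + 4 = 7)
-24*50 + L((-5 + 5)*4, -1) = -24*50 + 7 = -1200 + 7 = -1193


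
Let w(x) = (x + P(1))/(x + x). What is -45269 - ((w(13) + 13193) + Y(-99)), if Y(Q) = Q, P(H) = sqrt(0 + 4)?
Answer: -1517453/26 ≈ -58364.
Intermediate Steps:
P(H) = 2 (P(H) = sqrt(4) = 2)
w(x) = (2 + x)/(2*x) (w(x) = (x + 2)/(x + x) = (2 + x)/((2*x)) = (2 + x)*(1/(2*x)) = (2 + x)/(2*x))
-45269 - ((w(13) + 13193) + Y(-99)) = -45269 - (((1/2)*(2 + 13)/13 + 13193) - 99) = -45269 - (((1/2)*(1/13)*15 + 13193) - 99) = -45269 - ((15/26 + 13193) - 99) = -45269 - (343033/26 - 99) = -45269 - 1*340459/26 = -45269 - 340459/26 = -1517453/26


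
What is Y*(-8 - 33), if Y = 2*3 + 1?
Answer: -287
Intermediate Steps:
Y = 7 (Y = 6 + 1 = 7)
Y*(-8 - 33) = 7*(-8 - 33) = 7*(-41) = -287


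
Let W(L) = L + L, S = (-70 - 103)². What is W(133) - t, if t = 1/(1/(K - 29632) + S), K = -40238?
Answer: 556242965044/2091139229 ≈ 266.00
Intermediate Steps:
S = 29929 (S = (-173)² = 29929)
t = 69870/2091139229 (t = 1/(1/(-40238 - 29632) + 29929) = 1/(1/(-69870) + 29929) = 1/(-1/69870 + 29929) = 1/(2091139229/69870) = 69870/2091139229 ≈ 3.3412e-5)
W(L) = 2*L
W(133) - t = 2*133 - 1*69870/2091139229 = 266 - 69870/2091139229 = 556242965044/2091139229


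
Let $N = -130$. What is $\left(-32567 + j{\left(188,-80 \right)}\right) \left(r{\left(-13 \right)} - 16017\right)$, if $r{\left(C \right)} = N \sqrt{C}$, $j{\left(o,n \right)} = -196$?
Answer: $524764971 + 4259190 i \sqrt{13} \approx 5.2477 \cdot 10^{8} + 1.5357 \cdot 10^{7} i$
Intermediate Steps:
$r{\left(C \right)} = - 130 \sqrt{C}$
$\left(-32567 + j{\left(188,-80 \right)}\right) \left(r{\left(-13 \right)} - 16017\right) = \left(-32567 - 196\right) \left(- 130 \sqrt{-13} - 16017\right) = - 32763 \left(- 130 i \sqrt{13} - 16017\right) = - 32763 \left(-16017 - 130 i \sqrt{13}\right) = 524764971 + 4259190 i \sqrt{13}$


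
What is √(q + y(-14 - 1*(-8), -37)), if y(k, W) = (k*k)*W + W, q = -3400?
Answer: I*√4769 ≈ 69.058*I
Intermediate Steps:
y(k, W) = W + W*k² (y(k, W) = k²*W + W = W*k² + W = W + W*k²)
√(q + y(-14 - 1*(-8), -37)) = √(-3400 - 37*(1 + (-14 - 1*(-8))²)) = √(-3400 - 37*(1 + (-14 + 8)²)) = √(-3400 - 37*(1 + (-6)²)) = √(-3400 - 37*(1 + 36)) = √(-3400 - 37*37) = √(-3400 - 1369) = √(-4769) = I*√4769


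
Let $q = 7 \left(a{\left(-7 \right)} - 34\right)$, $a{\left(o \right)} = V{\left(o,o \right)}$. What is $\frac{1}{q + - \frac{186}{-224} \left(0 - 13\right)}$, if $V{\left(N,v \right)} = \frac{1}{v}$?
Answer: $- \frac{112}{27977} \approx -0.0040033$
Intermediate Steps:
$a{\left(o \right)} = \frac{1}{o}$
$q = -239$ ($q = 7 \left(\frac{1}{-7} - 34\right) = 7 \left(- \frac{1}{7} - 34\right) = 7 \left(- \frac{239}{7}\right) = -239$)
$\frac{1}{q + - \frac{186}{-224} \left(0 - 13\right)} = \frac{1}{-239 + - \frac{186}{-224} \left(0 - 13\right)} = \frac{1}{-239 + \left(-186\right) \left(- \frac{1}{224}\right) \left(0 - 13\right)} = \frac{1}{-239 + \frac{93}{112} \left(-13\right)} = \frac{1}{-239 - \frac{1209}{112}} = \frac{1}{- \frac{27977}{112}} = - \frac{112}{27977}$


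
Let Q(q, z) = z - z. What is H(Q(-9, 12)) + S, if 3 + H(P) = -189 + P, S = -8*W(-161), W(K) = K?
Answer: 1096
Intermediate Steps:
Q(q, z) = 0
S = 1288 (S = -8*(-161) = 1288)
H(P) = -192 + P (H(P) = -3 + (-189 + P) = -192 + P)
H(Q(-9, 12)) + S = (-192 + 0) + 1288 = -192 + 1288 = 1096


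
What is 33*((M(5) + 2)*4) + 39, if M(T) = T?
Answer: 963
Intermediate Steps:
33*((M(5) + 2)*4) + 39 = 33*((5 + 2)*4) + 39 = 33*(7*4) + 39 = 33*28 + 39 = 924 + 39 = 963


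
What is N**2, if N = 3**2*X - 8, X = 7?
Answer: 3025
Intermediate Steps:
N = 55 (N = 3**2*7 - 8 = 9*7 - 8 = 63 - 8 = 55)
N**2 = 55**2 = 3025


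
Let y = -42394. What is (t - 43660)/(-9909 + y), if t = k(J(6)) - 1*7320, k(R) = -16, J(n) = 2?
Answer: 50996/52303 ≈ 0.97501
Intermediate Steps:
t = -7336 (t = -16 - 1*7320 = -16 - 7320 = -7336)
(t - 43660)/(-9909 + y) = (-7336 - 43660)/(-9909 - 42394) = -50996/(-52303) = -50996*(-1/52303) = 50996/52303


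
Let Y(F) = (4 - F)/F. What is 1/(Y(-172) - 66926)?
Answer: -43/2877862 ≈ -1.4942e-5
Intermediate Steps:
Y(F) = (4 - F)/F
1/(Y(-172) - 66926) = 1/((4 - 1*(-172))/(-172) - 66926) = 1/(-(4 + 172)/172 - 66926) = 1/(-1/172*176 - 66926) = 1/(-44/43 - 66926) = 1/(-2877862/43) = -43/2877862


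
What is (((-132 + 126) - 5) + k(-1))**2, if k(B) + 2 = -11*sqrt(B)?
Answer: 48 + 286*I ≈ 48.0 + 286.0*I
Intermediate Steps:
k(B) = -2 - 11*sqrt(B)
(((-132 + 126) - 5) + k(-1))**2 = (((-132 + 126) - 5) + (-2 - 11*I))**2 = ((-6 - 5) + (-2 - 11*I))**2 = (-11 + (-2 - 11*I))**2 = (-13 - 11*I)**2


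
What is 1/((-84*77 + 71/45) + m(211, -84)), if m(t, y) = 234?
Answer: -45/280459 ≈ -0.00016045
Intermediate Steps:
1/((-84*77 + 71/45) + m(211, -84)) = 1/((-84*77 + 71/45) + 234) = 1/((-6468 + 71*(1/45)) + 234) = 1/((-6468 + 71/45) + 234) = 1/(-290989/45 + 234) = 1/(-280459/45) = -45/280459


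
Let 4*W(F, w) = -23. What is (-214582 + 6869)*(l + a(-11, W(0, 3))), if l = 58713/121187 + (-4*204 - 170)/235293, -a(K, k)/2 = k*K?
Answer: 5900334903297649/225410694 ≈ 2.6176e+7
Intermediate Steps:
W(F, w) = -23/4 (W(F, w) = (¼)*(-23) = -23/4)
a(K, k) = -2*K*k (a(K, k) = -2*k*K = -2*K*k)
l = 13695267527/28514452791 (l = 58713*(1/121187) + (-816 - 170)*(1/235293) = 58713/121187 - 986*1/235293 = 58713/121187 - 986/235293 = 13695267527/28514452791 ≈ 0.48029)
(-214582 + 6869)*(l + a(-11, W(0, 3))) = (-214582 + 6869)*(13695267527/28514452791 - 2*(-11)*(-23/4)) = -207713*(13695267527/28514452791 - 253/2) = -207713*(-7186766021069/57028905582) = 5900334903297649/225410694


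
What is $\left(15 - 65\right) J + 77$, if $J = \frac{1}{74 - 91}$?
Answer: $\frac{1359}{17} \approx 79.941$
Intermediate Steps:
$J = - \frac{1}{17}$ ($J = \frac{1}{-17} = - \frac{1}{17} \approx -0.058824$)
$\left(15 - 65\right) J + 77 = \left(15 - 65\right) \left(- \frac{1}{17}\right) + 77 = \left(-50\right) \left(- \frac{1}{17}\right) + 77 = \frac{50}{17} + 77 = \frac{1359}{17}$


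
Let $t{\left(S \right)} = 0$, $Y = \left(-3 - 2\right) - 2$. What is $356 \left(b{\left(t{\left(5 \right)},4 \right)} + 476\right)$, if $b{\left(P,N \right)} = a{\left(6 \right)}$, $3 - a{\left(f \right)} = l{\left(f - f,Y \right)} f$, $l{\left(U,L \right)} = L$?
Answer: $185476$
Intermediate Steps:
$Y = -7$ ($Y = -5 - 2 = -7$)
$a{\left(f \right)} = 3 + 7 f$ ($a{\left(f \right)} = 3 - - 7 f = 3 + 7 f$)
$b{\left(P,N \right)} = 45$ ($b{\left(P,N \right)} = 3 + 7 \cdot 6 = 3 + 42 = 45$)
$356 \left(b{\left(t{\left(5 \right)},4 \right)} + 476\right) = 356 \left(45 + 476\right) = 356 \cdot 521 = 185476$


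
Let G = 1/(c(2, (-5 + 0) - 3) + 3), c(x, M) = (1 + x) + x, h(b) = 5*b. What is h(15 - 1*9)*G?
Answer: 15/4 ≈ 3.7500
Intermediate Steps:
c(x, M) = 1 + 2*x
G = 1/8 (G = 1/((1 + 2*2) + 3) = 1/((1 + 4) + 3) = 1/(5 + 3) = 1/8 ≈ 0.12500)
h(15 - 1*9)*G = (5*(15 - 1*9))*(1/8) = (5*(15 - 9))*(1/8) = (5*6)*(1/8) = 30*(1/8) = 15/4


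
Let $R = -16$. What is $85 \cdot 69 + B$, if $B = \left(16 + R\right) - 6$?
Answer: $5859$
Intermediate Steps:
$B = -6$ ($B = \left(16 - 16\right) - 6 = 0 - 6 = -6$)
$85 \cdot 69 + B = 85 \cdot 69 - 6 = 5865 - 6 = 5859$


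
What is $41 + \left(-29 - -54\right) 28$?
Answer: $741$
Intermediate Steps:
$41 + \left(-29 - -54\right) 28 = 41 + \left(-29 + 54\right) 28 = 41 + 25 \cdot 28 = 41 + 700 = 741$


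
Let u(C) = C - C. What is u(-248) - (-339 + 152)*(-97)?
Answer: -18139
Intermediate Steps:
u(C) = 0
u(-248) - (-339 + 152)*(-97) = 0 - (-339 + 152)*(-97) = 0 - (-187)*(-97) = 0 - 1*18139 = 0 - 18139 = -18139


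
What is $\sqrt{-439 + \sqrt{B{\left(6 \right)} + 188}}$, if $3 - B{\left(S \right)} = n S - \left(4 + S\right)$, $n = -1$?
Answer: $\sqrt{-439 + 3 \sqrt{23}} \approx 20.606 i$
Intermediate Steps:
$B{\left(S \right)} = 7 + 2 S$ ($B{\left(S \right)} = 3 - \left(- S - \left(4 + S\right)\right) = 3 - \left(-4 - 2 S\right) = 3 + \left(4 + 2 S\right) = 7 + 2 S$)
$\sqrt{-439 + \sqrt{B{\left(6 \right)} + 188}} = \sqrt{-439 + \sqrt{\left(7 + 2 \cdot 6\right) + 188}} = \sqrt{-439 + \sqrt{\left(7 + 12\right) + 188}} = \sqrt{-439 + \sqrt{19 + 188}} = \sqrt{-439 + \sqrt{207}} = \sqrt{-439 + 3 \sqrt{23}}$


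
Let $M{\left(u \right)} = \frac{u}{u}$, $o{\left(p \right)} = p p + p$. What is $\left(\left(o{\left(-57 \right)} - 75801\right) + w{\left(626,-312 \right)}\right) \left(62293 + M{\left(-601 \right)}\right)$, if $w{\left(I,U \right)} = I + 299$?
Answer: $-4465483096$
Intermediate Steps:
$w{\left(I,U \right)} = 299 + I$
$o{\left(p \right)} = p + p^{2}$ ($o{\left(p \right)} = p^{2} + p = p + p^{2}$)
$M{\left(u \right)} = 1$
$\left(\left(o{\left(-57 \right)} - 75801\right) + w{\left(626,-312 \right)}\right) \left(62293 + M{\left(-601 \right)}\right) = \left(\left(- 57 \left(1 - 57\right) - 75801\right) + \left(299 + 626\right)\right) \left(62293 + 1\right) = \left(\left(\left(-57\right) \left(-56\right) - 75801\right) + 925\right) 62294 = \left(\left(3192 - 75801\right) + 925\right) 62294 = \left(-72609 + 925\right) 62294 = \left(-71684\right) 62294 = -4465483096$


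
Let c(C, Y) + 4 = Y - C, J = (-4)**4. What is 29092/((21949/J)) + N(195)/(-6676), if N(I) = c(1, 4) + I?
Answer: 24857799523/73265762 ≈ 339.28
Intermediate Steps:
J = 256
c(C, Y) = -4 + Y - C (c(C, Y) = -4 + (Y - C) = -4 + Y - C)
N(I) = -1 + I (N(I) = (-4 + 4 - 1*1) + I = (-4 + 4 - 1) + I = -1 + I)
29092/((21949/J)) + N(195)/(-6676) = 29092/((21949/256)) + (-1 + 195)/(-6676) = 29092/((21949*(1/256))) + 194*(-1/6676) = 29092/(21949/256) - 97/3338 = 29092*(256/21949) - 97/3338 = 7447552/21949 - 97/3338 = 24857799523/73265762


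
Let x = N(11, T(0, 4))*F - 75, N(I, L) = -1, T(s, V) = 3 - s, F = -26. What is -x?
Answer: 49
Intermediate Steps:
x = -49 (x = -1*(-26) - 75 = 26 - 75 = -49)
-x = -1*(-49) = 49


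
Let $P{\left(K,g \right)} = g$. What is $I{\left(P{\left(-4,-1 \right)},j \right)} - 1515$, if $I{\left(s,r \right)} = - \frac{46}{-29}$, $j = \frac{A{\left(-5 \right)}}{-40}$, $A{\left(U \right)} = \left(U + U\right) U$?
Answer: $- \frac{43889}{29} \approx -1513.4$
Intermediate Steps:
$A{\left(U \right)} = 2 U^{2}$ ($A{\left(U \right)} = 2 U U = 2 U^{2}$)
$j = - \frac{5}{4}$ ($j = \frac{2 \left(-5\right)^{2}}{-40} = 2 \cdot 25 \left(- \frac{1}{40}\right) = 50 \left(- \frac{1}{40}\right) = - \frac{5}{4} \approx -1.25$)
$I{\left(s,r \right)} = \frac{46}{29}$ ($I{\left(s,r \right)} = \left(-46\right) \left(- \frac{1}{29}\right) = \frac{46}{29}$)
$I{\left(P{\left(-4,-1 \right)},j \right)} - 1515 = \frac{46}{29} - 1515 = - \frac{43889}{29}$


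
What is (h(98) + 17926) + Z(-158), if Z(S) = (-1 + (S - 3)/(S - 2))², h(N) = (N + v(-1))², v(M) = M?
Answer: 699776001/25600 ≈ 27335.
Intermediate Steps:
h(N) = (-1 + N)² (h(N) = (N - 1)² = (-1 + N)²)
Z(S) = (-1 + (-3 + S)/(-2 + S))²
(h(98) + 17926) + Z(-158) = ((-1 + 98)² + 17926) + (-2 - 158)⁻² = (97² + 17926) + (-160)⁻² = (9409 + 17926) + 1/25600 = 27335 + 1/25600 = 699776001/25600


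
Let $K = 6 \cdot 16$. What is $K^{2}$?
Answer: $9216$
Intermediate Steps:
$K = 96$
$K^{2} = 96^{2} = 9216$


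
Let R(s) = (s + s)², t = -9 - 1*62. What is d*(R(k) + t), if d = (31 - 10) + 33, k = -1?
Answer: -3618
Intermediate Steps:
t = -71 (t = -9 - 62 = -71)
R(s) = 4*s² (R(s) = (2*s)² = 4*s²)
d = 54 (d = 21 + 33 = 54)
d*(R(k) + t) = 54*(4*(-1)² - 71) = 54*(4*1 - 71) = 54*(4 - 71) = 54*(-67) = -3618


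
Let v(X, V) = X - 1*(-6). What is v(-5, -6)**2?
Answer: 1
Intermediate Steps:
v(X, V) = 6 + X (v(X, V) = X + 6 = 6 + X)
v(-5, -6)**2 = (6 - 5)**2 = 1**2 = 1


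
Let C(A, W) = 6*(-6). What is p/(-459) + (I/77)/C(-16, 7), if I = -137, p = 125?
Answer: -31513/141372 ≈ -0.22291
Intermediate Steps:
C(A, W) = -36
p/(-459) + (I/77)/C(-16, 7) = 125/(-459) - 137/77/(-36) = 125*(-1/459) - 137*1/77*(-1/36) = -125/459 - 137/77*(-1/36) = -125/459 + 137/2772 = -31513/141372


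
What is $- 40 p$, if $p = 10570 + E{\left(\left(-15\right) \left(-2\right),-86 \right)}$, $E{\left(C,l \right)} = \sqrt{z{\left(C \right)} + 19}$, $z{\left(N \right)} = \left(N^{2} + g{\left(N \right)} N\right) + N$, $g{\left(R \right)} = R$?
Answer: $-424520$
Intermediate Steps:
$z{\left(N \right)} = N + 2 N^{2}$ ($z{\left(N \right)} = \left(N^{2} + N N\right) + N = \left(N^{2} + N^{2}\right) + N = 2 N^{2} + N = N + 2 N^{2}$)
$E{\left(C,l \right)} = \sqrt{19 + C \left(1 + 2 C\right)}$ ($E{\left(C,l \right)} = \sqrt{C \left(1 + 2 C\right) + 19} = \sqrt{19 + C \left(1 + 2 C\right)}$)
$p = 10613$ ($p = 10570 + \sqrt{19 + \left(-15\right) \left(-2\right) \left(1 + 2 \left(\left(-15\right) \left(-2\right)\right)\right)} = 10570 + \sqrt{19 + 30 \left(1 + 2 \cdot 30\right)} = 10570 + \sqrt{19 + 30 \left(1 + 60\right)} = 10570 + \sqrt{19 + 30 \cdot 61} = 10570 + \sqrt{19 + 1830} = 10570 + \sqrt{1849} = 10570 + 43 = 10613$)
$- 40 p = \left(-40\right) 10613 = -424520$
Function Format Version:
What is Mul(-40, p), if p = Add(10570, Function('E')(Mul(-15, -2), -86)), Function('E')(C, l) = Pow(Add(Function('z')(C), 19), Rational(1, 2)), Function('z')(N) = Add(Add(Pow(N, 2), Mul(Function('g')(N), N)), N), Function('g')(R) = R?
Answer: -424520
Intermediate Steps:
Function('z')(N) = Add(N, Mul(2, Pow(N, 2))) (Function('z')(N) = Add(Add(Pow(N, 2), Mul(N, N)), N) = Add(Add(Pow(N, 2), Pow(N, 2)), N) = Add(Mul(2, Pow(N, 2)), N) = Add(N, Mul(2, Pow(N, 2))))
Function('E')(C, l) = Pow(Add(19, Mul(C, Add(1, Mul(2, C)))), Rational(1, 2)) (Function('E')(C, l) = Pow(Add(Mul(C, Add(1, Mul(2, C))), 19), Rational(1, 2)) = Pow(Add(19, Mul(C, Add(1, Mul(2, C)))), Rational(1, 2)))
p = 10613 (p = Add(10570, Pow(Add(19, Mul(Mul(-15, -2), Add(1, Mul(2, Mul(-15, -2))))), Rational(1, 2))) = Add(10570, Pow(Add(19, Mul(30, Add(1, Mul(2, 30)))), Rational(1, 2))) = Add(10570, Pow(Add(19, Mul(30, Add(1, 60))), Rational(1, 2))) = Add(10570, Pow(Add(19, Mul(30, 61)), Rational(1, 2))) = Add(10570, Pow(Add(19, 1830), Rational(1, 2))) = Add(10570, Pow(1849, Rational(1, 2))) = Add(10570, 43) = 10613)
Mul(-40, p) = Mul(-40, 10613) = -424520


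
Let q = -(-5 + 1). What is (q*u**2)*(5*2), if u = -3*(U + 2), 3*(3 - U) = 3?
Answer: 5760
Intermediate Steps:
U = 2 (U = 3 - 1/3*3 = 3 - 1 = 2)
u = -12 (u = -3*(2 + 2) = -3*4 = -12)
q = 4 (q = -1*(-4) = 4)
(q*u**2)*(5*2) = (4*(-12)**2)*(5*2) = (4*144)*10 = 576*10 = 5760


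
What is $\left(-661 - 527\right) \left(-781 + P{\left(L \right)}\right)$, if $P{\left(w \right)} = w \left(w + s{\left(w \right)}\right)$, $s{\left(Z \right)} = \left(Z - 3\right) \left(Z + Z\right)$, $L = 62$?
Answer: $-542506140$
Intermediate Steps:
$s{\left(Z \right)} = 2 Z \left(-3 + Z\right)$ ($s{\left(Z \right)} = \left(-3 + Z\right) 2 Z = 2 Z \left(-3 + Z\right)$)
$P{\left(w \right)} = w \left(w + 2 w \left(-3 + w\right)\right)$
$\left(-661 - 527\right) \left(-781 + P{\left(L \right)}\right) = \left(-661 - 527\right) \left(-781 + 62^{2} \left(-5 + 2 \cdot 62\right)\right) = - 1188 \left(-781 + 3844 \left(-5 + 124\right)\right) = - 1188 \left(-781 + 3844 \cdot 119\right) = - 1188 \left(-781 + 457436\right) = \left(-1188\right) 456655 = -542506140$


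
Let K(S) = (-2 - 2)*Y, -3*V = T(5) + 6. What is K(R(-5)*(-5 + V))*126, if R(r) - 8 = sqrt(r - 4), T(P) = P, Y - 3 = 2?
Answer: -2520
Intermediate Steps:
Y = 5 (Y = 3 + 2 = 5)
V = -11/3 (V = -(5 + 6)/3 = -1/3*11 = -11/3 ≈ -3.6667)
R(r) = 8 + sqrt(-4 + r) (R(r) = 8 + sqrt(r - 4) = 8 + sqrt(-4 + r))
K(S) = -20 (K(S) = (-2 - 2)*5 = -4*5 = -20)
K(R(-5)*(-5 + V))*126 = -20*126 = -2520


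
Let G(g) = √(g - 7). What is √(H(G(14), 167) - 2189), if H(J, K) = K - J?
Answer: √(-2022 - √7) ≈ 44.996*I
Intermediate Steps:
G(g) = √(-7 + g)
√(H(G(14), 167) - 2189) = √((167 - √(-7 + 14)) - 2189) = √((167 - √7) - 2189) = √(-2022 - √7)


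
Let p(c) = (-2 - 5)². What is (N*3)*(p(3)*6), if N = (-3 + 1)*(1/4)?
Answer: -441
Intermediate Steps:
N = -½ (N = -2/4 = -2*¼ = -½ ≈ -0.50000)
p(c) = 49 (p(c) = (-7)² = 49)
(N*3)*(p(3)*6) = (-½*3)*(49*6) = -3/2*294 = -441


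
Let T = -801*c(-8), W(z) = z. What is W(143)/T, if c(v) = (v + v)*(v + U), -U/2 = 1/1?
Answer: -143/128160 ≈ -0.0011158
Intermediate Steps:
U = -2 (U = -2/1 = -2*1 = -2)
c(v) = 2*v*(-2 + v) (c(v) = (v + v)*(v - 2) = (2*v)*(-2 + v) = 2*v*(-2 + v))
T = -128160 (T = -1602*(-8)*(-2 - 8) = -1602*(-8)*(-10) = -801*160 = -128160)
W(143)/T = 143/(-128160) = 143*(-1/128160) = -143/128160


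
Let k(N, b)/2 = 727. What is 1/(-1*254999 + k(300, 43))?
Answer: -1/253545 ≈ -3.9441e-6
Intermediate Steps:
k(N, b) = 1454 (k(N, b) = 2*727 = 1454)
1/(-1*254999 + k(300, 43)) = 1/(-1*254999 + 1454) = 1/(-254999 + 1454) = 1/(-253545) = -1/253545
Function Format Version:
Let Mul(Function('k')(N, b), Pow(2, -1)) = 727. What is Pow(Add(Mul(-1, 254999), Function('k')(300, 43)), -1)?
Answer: Rational(-1, 253545) ≈ -3.9441e-6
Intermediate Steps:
Function('k')(N, b) = 1454 (Function('k')(N, b) = Mul(2, 727) = 1454)
Pow(Add(Mul(-1, 254999), Function('k')(300, 43)), -1) = Pow(Add(Mul(-1, 254999), 1454), -1) = Pow(Add(-254999, 1454), -1) = Pow(-253545, -1) = Rational(-1, 253545)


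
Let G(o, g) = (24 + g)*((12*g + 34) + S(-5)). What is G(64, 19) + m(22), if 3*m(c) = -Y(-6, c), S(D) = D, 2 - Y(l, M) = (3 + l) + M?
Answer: 33170/3 ≈ 11057.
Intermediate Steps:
Y(l, M) = -1 - M - l (Y(l, M) = 2 - ((3 + l) + M) = 2 - (3 + M + l) = 2 + (-3 - M - l) = -1 - M - l)
G(o, g) = (24 + g)*(29 + 12*g) (G(o, g) = (24 + g)*((12*g + 34) - 5) = (24 + g)*((34 + 12*g) - 5) = (24 + g)*(29 + 12*g))
m(c) = -5/3 + c/3 (m(c) = (-(-1 - c - 1*(-6)))/3 = (-(-1 - c + 6))/3 = (-(5 - c))/3 = (-5 + c)/3 = -5/3 + c/3)
G(64, 19) + m(22) = (696 + 12*19² + 317*19) + (-5/3 + (⅓)*22) = (696 + 12*361 + 6023) + (-5/3 + 22/3) = (696 + 4332 + 6023) + 17/3 = 11051 + 17/3 = 33170/3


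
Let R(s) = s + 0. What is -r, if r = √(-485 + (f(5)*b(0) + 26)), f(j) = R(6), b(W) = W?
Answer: -3*I*√51 ≈ -21.424*I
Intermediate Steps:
R(s) = s
f(j) = 6
r = 3*I*√51 (r = √(-485 + (6*0 + 26)) = √(-485 + (0 + 26)) = √(-485 + 26) = √(-459) = 3*I*√51 ≈ 21.424*I)
-r = -3*I*√51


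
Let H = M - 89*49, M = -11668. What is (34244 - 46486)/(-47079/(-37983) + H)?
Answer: 77497981/101463738 ≈ 0.76380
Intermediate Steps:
H = -16029 (H = -11668 - 89*49 = -11668 - 1*4361 = -11668 - 4361 = -16029)
(34244 - 46486)/(-47079/(-37983) + H) = (34244 - 46486)/(-47079/(-37983) - 16029) = -12242/(-47079*(-1/37983) - 16029) = -12242/(15693/12661 - 16029) = -12242/(-202927476/12661) = -12242*(-12661/202927476) = 77497981/101463738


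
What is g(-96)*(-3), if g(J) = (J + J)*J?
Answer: -55296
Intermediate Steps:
g(J) = 2*J**2 (g(J) = (2*J)*J = 2*J**2)
g(-96)*(-3) = (2*(-96)**2)*(-3) = (2*9216)*(-3) = 18432*(-3) = -55296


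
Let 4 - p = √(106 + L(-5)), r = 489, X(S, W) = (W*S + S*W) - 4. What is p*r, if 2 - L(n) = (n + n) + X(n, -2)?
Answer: 1956 - 489*√102 ≈ -2982.7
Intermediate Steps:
X(S, W) = -4 + 2*S*W (X(S, W) = (S*W + S*W) - 4 = 2*S*W - 4 = -4 + 2*S*W)
L(n) = 6 + 2*n (L(n) = 2 - ((n + n) + (-4 + 2*n*(-2))) = 2 - (2*n + (-4 - 4*n)) = 2 - (-4 - 2*n) = 2 + (4 + 2*n) = 6 + 2*n)
p = 4 - √102 (p = 4 - √(106 + (6 + 2*(-5))) = 4 - √(106 + (6 - 10)) = 4 - √(106 - 4) = 4 - √102 ≈ -6.0995)
p*r = (4 - √102)*489 = 1956 - 489*√102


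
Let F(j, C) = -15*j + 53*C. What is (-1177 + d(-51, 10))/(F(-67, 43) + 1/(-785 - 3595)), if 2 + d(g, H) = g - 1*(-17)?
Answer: -5312940/14383919 ≈ -0.36937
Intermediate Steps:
d(g, H) = 15 + g (d(g, H) = -2 + (g - 1*(-17)) = -2 + (g + 17) = -2 + (17 + g) = 15 + g)
(-1177 + d(-51, 10))/(F(-67, 43) + 1/(-785 - 3595)) = (-1177 + (15 - 51))/((-15*(-67) + 53*43) + 1/(-785 - 3595)) = (-1177 - 36)/((1005 + 2279) + 1/(-4380)) = -1213/(3284 - 1/4380) = -1213/14383919/4380 = -1213*4380/14383919 = -5312940/14383919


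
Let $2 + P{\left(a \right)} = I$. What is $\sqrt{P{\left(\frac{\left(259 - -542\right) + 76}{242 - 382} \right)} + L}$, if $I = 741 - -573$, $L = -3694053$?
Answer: $i \sqrt{3692741} \approx 1921.7 i$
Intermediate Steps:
$I = 1314$ ($I = 741 + 573 = 1314$)
$P{\left(a \right)} = 1312$ ($P{\left(a \right)} = -2 + 1314 = 1312$)
$\sqrt{P{\left(\frac{\left(259 - -542\right) + 76}{242 - 382} \right)} + L} = \sqrt{1312 - 3694053} = \sqrt{-3692741} = i \sqrt{3692741}$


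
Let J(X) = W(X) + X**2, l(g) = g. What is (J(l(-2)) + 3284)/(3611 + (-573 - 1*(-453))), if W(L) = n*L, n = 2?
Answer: 3284/3491 ≈ 0.94070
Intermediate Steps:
W(L) = 2*L
J(X) = X**2 + 2*X (J(X) = 2*X + X**2 = X**2 + 2*X)
(J(l(-2)) + 3284)/(3611 + (-573 - 1*(-453))) = (-2*(2 - 2) + 3284)/(3611 + (-573 - 1*(-453))) = (-2*0 + 3284)/(3611 + (-573 + 453)) = (0 + 3284)/(3611 - 120) = 3284/3491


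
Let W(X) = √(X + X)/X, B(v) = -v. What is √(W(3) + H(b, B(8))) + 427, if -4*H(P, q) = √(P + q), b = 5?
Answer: 427 + 3^(¾)*√(-3*I + 4*√2)/6 ≈ 427.93 - 0.23207*I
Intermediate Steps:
H(P, q) = -√(P + q)/4
W(X) = √2/√X (W(X) = √(2*X)/X = (√2*√X)/X = √2/√X)
√(W(3) + H(b, B(8))) + 427 = √(√2/√3 - √(5 - 1*8)/4) + 427 = √(√2*(√3/3) - √(5 - 8)/4) + 427 = √(√6/3 - I*√3/4) + 427 = 427 + √(√6/3 - I*√3/4)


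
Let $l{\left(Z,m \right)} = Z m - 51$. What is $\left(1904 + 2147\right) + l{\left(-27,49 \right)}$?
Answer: $2677$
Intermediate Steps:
$l{\left(Z,m \right)} = -51 + Z m$
$\left(1904 + 2147\right) + l{\left(-27,49 \right)} = \left(1904 + 2147\right) - 1374 = 4051 - 1374 = 2677$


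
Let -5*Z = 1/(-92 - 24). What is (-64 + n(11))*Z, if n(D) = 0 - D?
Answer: -15/116 ≈ -0.12931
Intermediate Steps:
n(D) = -D
Z = 1/580 (Z = -1/(5*(-92 - 24)) = -⅕/(-116) = -⅕*(-1/116) = 1/580 ≈ 0.0017241)
(-64 + n(11))*Z = (-64 - 1*11)*(1/580) = (-64 - 11)*(1/580) = -75*1/580 = -15/116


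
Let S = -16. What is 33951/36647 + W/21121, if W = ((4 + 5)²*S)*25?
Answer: -470283729/774021287 ≈ -0.60758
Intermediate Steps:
W = -32400 (W = ((4 + 5)²*(-16))*25 = (9²*(-16))*25 = (81*(-16))*25 = -1296*25 = -32400)
33951/36647 + W/21121 = 33951/36647 - 32400/21121 = -470283729/774021287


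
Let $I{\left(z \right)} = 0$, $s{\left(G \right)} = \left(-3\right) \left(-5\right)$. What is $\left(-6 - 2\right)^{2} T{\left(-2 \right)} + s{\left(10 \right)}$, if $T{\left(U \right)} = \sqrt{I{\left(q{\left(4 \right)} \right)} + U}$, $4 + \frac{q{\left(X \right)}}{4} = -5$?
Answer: $15 + 64 i \sqrt{2} \approx 15.0 + 90.51 i$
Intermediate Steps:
$s{\left(G \right)} = 15$
$q{\left(X \right)} = -36$ ($q{\left(X \right)} = -16 + 4 \left(-5\right) = -16 - 20 = -36$)
$T{\left(U \right)} = \sqrt{U}$ ($T{\left(U \right)} = \sqrt{0 + U} = \sqrt{U}$)
$\left(-6 - 2\right)^{2} T{\left(-2 \right)} + s{\left(10 \right)} = \left(-6 - 2\right)^{2} \sqrt{-2} + 15 = \left(-8\right)^{2} i \sqrt{2} + 15 = 64 i \sqrt{2} + 15 = 15 + 64 i \sqrt{2}$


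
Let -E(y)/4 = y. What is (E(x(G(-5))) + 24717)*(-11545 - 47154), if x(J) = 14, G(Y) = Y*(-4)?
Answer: -1447576039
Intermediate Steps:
G(Y) = -4*Y
E(y) = -4*y
(E(x(G(-5))) + 24717)*(-11545 - 47154) = (-4*14 + 24717)*(-11545 - 47154) = (-56 + 24717)*(-58699) = 24661*(-58699) = -1447576039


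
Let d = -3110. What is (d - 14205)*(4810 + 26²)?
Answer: -94990090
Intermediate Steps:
(d - 14205)*(4810 + 26²) = (-3110 - 14205)*(4810 + 26²) = -17315*(4810 + 676) = -17315*5486 = -94990090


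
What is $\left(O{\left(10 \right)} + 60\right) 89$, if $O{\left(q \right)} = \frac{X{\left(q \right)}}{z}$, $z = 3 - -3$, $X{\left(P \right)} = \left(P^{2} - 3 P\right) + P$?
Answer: $\frac{19580}{3} \approx 6526.7$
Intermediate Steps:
$X{\left(P \right)} = P^{2} - 2 P$
$z = 6$ ($z = 3 + 3 = 6$)
$O{\left(q \right)} = \frac{q \left(-2 + q\right)}{6}$
$\left(O{\left(10 \right)} + 60\right) 89 = \left(\frac{1}{6} \cdot 10 \left(-2 + 10\right) + 60\right) 89 = \left(\frac{1}{6} \cdot 10 \cdot 8 + 60\right) 89 = \left(\frac{40}{3} + 60\right) 89 = \frac{220}{3} \cdot 89 = \frac{19580}{3}$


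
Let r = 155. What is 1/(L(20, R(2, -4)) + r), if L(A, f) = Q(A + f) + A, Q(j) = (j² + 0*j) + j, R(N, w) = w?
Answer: 1/447 ≈ 0.0022371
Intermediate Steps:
Q(j) = j + j² (Q(j) = (j² + 0) + j = j² + j = j + j²)
L(A, f) = A + (A + f)*(1 + A + f) (L(A, f) = (A + f)*(1 + (A + f)) + A = (A + f)*(1 + A + f) + A = A + (A + f)*(1 + A + f))
1/(L(20, R(2, -4)) + r) = 1/((20 + (20 - 4)*(1 + 20 - 4)) + 155) = 1/((20 + 16*17) + 155) = 1/((20 + 272) + 155) = 1/(292 + 155) = 1/447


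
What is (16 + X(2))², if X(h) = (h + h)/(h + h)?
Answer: 289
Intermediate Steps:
X(h) = 1 (X(h) = (2*h)/((2*h)) = (2*h)*(1/(2*h)) = 1)
(16 + X(2))² = (16 + 1)² = 17² = 289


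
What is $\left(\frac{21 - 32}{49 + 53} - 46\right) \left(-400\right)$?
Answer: $\frac{940600}{51} \approx 18443.0$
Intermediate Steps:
$\left(\frac{21 - 32}{49 + 53} - 46\right) \left(-400\right) = \left(- \frac{11}{102} - 46\right) \left(-400\right) = \left(- \frac{4703}{102}\right) \left(-400\right) = \frac{940600}{51}$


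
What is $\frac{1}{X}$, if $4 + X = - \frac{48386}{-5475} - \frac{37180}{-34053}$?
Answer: $\frac{62146725}{368496086} \approx 0.16865$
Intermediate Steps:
$X = \frac{368496086}{62146725}$ ($X = -4 - \left(- \frac{48386}{5475} - \frac{37180}{34053}\right) = -4 - - \frac{617082986}{62146725} = -4 + \left(\frac{48386}{5475} + \frac{37180}{34053}\right) = -4 + \frac{617082986}{62146725} = \frac{368496086}{62146725} \approx 5.9295$)
$\frac{1}{X} = \frac{1}{\frac{368496086}{62146725}} = \frac{62146725}{368496086}$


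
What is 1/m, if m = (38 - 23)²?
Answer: 1/225 ≈ 0.0044444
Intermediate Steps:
m = 225 (m = 15² = 225)
1/m = 1/225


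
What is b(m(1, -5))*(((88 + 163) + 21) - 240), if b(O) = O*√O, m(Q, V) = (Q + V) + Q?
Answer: -96*I*√3 ≈ -166.28*I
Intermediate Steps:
m(Q, V) = V + 2*Q
b(O) = O^(3/2)
b(m(1, -5))*(((88 + 163) + 21) - 240) = (-5 + 2*1)^(3/2)*(((88 + 163) + 21) - 240) = (-5 + 2)^(3/2)*((251 + 21) - 240) = (-3)^(3/2)*(272 - 240) = -3*I*√3*32 = -96*I*√3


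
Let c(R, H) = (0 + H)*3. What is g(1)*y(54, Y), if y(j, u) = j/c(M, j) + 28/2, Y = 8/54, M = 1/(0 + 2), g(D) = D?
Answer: 43/3 ≈ 14.333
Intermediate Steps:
M = ½ (M = 1/2 = ½ ≈ 0.50000)
c(R, H) = 3*H (c(R, H) = H*3 = 3*H)
Y = 4/27 (Y = 8*(1/54) = 4/27 ≈ 0.14815)
y(j, u) = 43/3 (y(j, u) = j/((3*j)) + 28/2 = j*(1/(3*j)) + 28*(½) = ⅓ + 14 = 43/3)
g(1)*y(54, Y) = 1*(43/3) = 43/3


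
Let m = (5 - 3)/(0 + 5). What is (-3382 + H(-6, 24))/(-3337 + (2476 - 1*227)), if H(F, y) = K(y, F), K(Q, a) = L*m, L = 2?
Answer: 8453/2720 ≈ 3.1077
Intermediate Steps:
m = ⅖ (m = 2/5 = 2*(⅕) = ⅖ ≈ 0.40000)
K(Q, a) = ⅘ (K(Q, a) = 2*(⅖) = ⅘)
H(F, y) = ⅘
(-3382 + H(-6, 24))/(-3337 + (2476 - 1*227)) = (-3382 + ⅘)/(-3337 + (2476 - 1*227)) = -16906/(5*(-3337 + (2476 - 227))) = -16906/(5*(-3337 + 2249)) = -16906/5/(-1088) = -16906/5*(-1/1088) = 8453/2720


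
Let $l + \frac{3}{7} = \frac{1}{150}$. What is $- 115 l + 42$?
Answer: $\frac{19009}{210} \approx 90.519$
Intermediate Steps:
$l = - \frac{443}{1050}$ ($l = - \frac{3}{7} + \frac{1}{150} = - \frac{443}{1050} \approx -0.4219$)
$- 115 l + 42 = \left(-115\right) \left(- \frac{443}{1050}\right) + 42 = \frac{10189}{210} + 42 = \frac{19009}{210}$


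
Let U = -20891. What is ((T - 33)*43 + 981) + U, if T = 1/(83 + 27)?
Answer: -2346147/110 ≈ -21329.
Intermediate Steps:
T = 1/110 ≈ 0.0090909
((T - 33)*43 + 981) + U = ((1/110 - 33)*43 + 981) - 20891 = (-3629/110*43 + 981) - 20891 = (-156047/110 + 981) - 20891 = -48137/110 - 20891 = -2346147/110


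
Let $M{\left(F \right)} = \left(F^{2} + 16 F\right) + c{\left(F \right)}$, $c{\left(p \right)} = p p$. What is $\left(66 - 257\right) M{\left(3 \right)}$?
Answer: $-12606$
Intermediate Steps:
$c{\left(p \right)} = p^{2}$
$M{\left(F \right)} = 2 F^{2} + 16 F$ ($M{\left(F \right)} = \left(F^{2} + 16 F\right) + F^{2} = 2 F^{2} + 16 F$)
$\left(66 - 257\right) M{\left(3 \right)} = \left(66 - 257\right) 2 \cdot 3 \left(8 + 3\right) = - 191 \cdot 2 \cdot 3 \cdot 11 = \left(-191\right) 66 = -12606$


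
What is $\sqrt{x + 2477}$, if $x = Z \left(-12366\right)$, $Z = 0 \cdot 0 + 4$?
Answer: $i \sqrt{46987} \approx 216.76 i$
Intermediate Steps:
$Z = 4$ ($Z = 0 + 4 = 4$)
$x = -49464$ ($x = 4 \left(-12366\right) = -49464$)
$\sqrt{x + 2477} = \sqrt{-49464 + 2477} = \sqrt{-46987} = i \sqrt{46987}$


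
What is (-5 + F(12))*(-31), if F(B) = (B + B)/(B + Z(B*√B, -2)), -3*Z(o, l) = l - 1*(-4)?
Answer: 1519/17 ≈ 89.353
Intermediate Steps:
Z(o, l) = -4/3 - l/3 (Z(o, l) = -(l - 1*(-4))/3 = -(l + 4)/3 = -(4 + l)/3 = -4/3 - l/3)
F(B) = 2*B/(-⅔ + B) (F(B) = (B + B)/(B + (-4/3 - ⅓*(-2))) = (2*B)/(B + (-4/3 + ⅔)) = (2*B)/(B - ⅔) = (2*B)/(-⅔ + B) = 2*B/(-⅔ + B))
(-5 + F(12))*(-31) = (-5 + 6*12/(-2 + 3*12))*(-31) = (-5 + 6*12/(-2 + 36))*(-31) = (-5 + 6*12/34)*(-31) = (-5 + 6*12*(1/34))*(-31) = (-5 + 36/17)*(-31) = -49/17*(-31) = 1519/17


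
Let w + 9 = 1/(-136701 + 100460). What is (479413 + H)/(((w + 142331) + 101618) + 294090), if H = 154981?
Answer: 22991072954/19498745229 ≈ 1.1791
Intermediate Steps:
w = -326170/36241 (w = -9 + 1/(-136701 + 100460) = -9 + 1/(-36241) = -9 - 1/36241 = -326170/36241 ≈ -9.0000)
(479413 + H)/(((w + 142331) + 101618) + 294090) = (479413 + 154981)/(((-326170/36241 + 142331) + 101618) + 294090) = 634394/((5157891601/36241 + 101618) + 294090) = 634394/(8840629539/36241 + 294090) = 634394/(19498745229/36241) = 634394*(36241/19498745229) = 22991072954/19498745229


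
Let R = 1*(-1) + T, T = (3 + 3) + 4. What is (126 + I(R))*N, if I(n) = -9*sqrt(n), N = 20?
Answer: 1980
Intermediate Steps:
T = 10 (T = 6 + 4 = 10)
R = 9 (R = 1*(-1) + 10 = -1 + 10 = 9)
(126 + I(R))*N = (126 - 9*sqrt(9))*20 = (126 - 9*3)*20 = (126 - 27)*20 = 99*20 = 1980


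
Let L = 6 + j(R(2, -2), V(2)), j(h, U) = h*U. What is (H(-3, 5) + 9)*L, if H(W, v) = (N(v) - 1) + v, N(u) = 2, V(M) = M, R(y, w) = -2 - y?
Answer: -30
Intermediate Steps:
H(W, v) = 1 + v (H(W, v) = (2 - 1) + v = 1 + v)
j(h, U) = U*h
L = -2 (L = 6 + 2*(-2 - 1*2) = 6 + 2*(-2 - 2) = 6 + 2*(-4) = 6 - 8 = -2)
(H(-3, 5) + 9)*L = ((1 + 5) + 9)*(-2) = (6 + 9)*(-2) = 15*(-2) = -30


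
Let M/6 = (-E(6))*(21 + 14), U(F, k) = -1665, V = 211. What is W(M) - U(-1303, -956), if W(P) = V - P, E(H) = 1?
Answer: 2086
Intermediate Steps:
M = -210 (M = 6*((-1*1)*(21 + 14)) = 6*(-1*35) = 6*(-35) = -210)
W(P) = 211 - P
W(M) - U(-1303, -956) = (211 - 1*(-210)) - 1*(-1665) = (211 + 210) + 1665 = 421 + 1665 = 2086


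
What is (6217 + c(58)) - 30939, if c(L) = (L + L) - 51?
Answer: -24657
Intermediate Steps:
c(L) = -51 + 2*L (c(L) = 2*L - 51 = -51 + 2*L)
(6217 + c(58)) - 30939 = (6217 + (-51 + 2*58)) - 30939 = (6217 + (-51 + 116)) - 30939 = (6217 + 65) - 30939 = 6282 - 30939 = -24657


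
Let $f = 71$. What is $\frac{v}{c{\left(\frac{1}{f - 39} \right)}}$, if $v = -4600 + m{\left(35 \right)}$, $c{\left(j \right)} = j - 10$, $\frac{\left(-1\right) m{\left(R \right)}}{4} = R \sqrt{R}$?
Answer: $\frac{147200}{319} + \frac{4480 \sqrt{35}}{319} \approx 544.53$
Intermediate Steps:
$m{\left(R \right)} = - 4 R^{\frac{3}{2}}$ ($m{\left(R \right)} = - 4 R \sqrt{R} = - 4 R^{\frac{3}{2}}$)
$c{\left(j \right)} = -10 + j$
$v = -4600 - 140 \sqrt{35}$ ($v = -4600 - 4 \cdot 35^{\frac{3}{2}} = -4600 - 4 \cdot 35 \sqrt{35} = -4600 - 140 \sqrt{35} \approx -5428.3$)
$\frac{v}{c{\left(\frac{1}{f - 39} \right)}} = \frac{-4600 - 140 \sqrt{35}}{-10 + \frac{1}{71 - 39}} = \frac{-4600 - 140 \sqrt{35}}{-10 + \frac{1}{32}} = \frac{-4600 - 140 \sqrt{35}}{- \frac{319}{32}} = \left(-4600 - 140 \sqrt{35}\right) \left(- \frac{32}{319}\right) = \frac{147200}{319} + \frac{4480 \sqrt{35}}{319}$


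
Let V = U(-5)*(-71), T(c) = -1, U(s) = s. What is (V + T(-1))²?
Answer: 125316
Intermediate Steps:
V = 355 (V = -5*(-71) = 355)
(V + T(-1))² = (355 - 1)² = 354² = 125316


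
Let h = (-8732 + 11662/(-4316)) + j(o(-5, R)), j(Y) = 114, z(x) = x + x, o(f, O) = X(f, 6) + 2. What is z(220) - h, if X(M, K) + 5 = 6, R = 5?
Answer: 19552995/2158 ≈ 9060.7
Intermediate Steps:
X(M, K) = 1 (X(M, K) = -5 + 6 = 1)
o(f, O) = 3 (o(f, O) = 1 + 2 = 3)
z(x) = 2*x
h = -18603475/2158 (h = (-8732 + 11662/(-4316)) + 114 = (-8732 + 11662*(-1/4316)) + 114 = (-8732 - 5831/2158) + 114 = -18849487/2158 + 114 = -18603475/2158 ≈ -8620.7)
z(220) - h = 2*220 - 1*(-18603475/2158) = 440 + 18603475/2158 = 19552995/2158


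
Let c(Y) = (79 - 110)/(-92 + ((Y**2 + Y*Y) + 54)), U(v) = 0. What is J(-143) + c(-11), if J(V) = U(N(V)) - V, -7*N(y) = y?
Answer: 29141/204 ≈ 142.85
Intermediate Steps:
N(y) = -y/7
J(V) = -V (J(V) = 0 - V = -V)
c(Y) = -31/(-38 + 2*Y**2) (c(Y) = -31/(-92 + ((Y**2 + Y**2) + 54)) = -31/(-92 + (2*Y**2 + 54)) = -31/(-92 + (54 + 2*Y**2)) = -31/(-38 + 2*Y**2))
J(-143) + c(-11) = -1*(-143) - 31/(-38 + 2*(-11)**2) = 143 - 31/(-38 + 2*121) = 143 - 31/(-38 + 242) = 143 - 31/204 = 29141/204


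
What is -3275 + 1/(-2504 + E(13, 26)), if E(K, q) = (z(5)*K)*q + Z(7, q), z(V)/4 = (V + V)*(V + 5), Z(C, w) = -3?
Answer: -434569574/132693 ≈ -3275.0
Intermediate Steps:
z(V) = 8*V*(5 + V) (z(V) = 4*((V + V)*(V + 5)) = 4*((2*V)*(5 + V)) = 4*(2*V*(5 + V)) = 8*V*(5 + V))
E(K, q) = -3 + 400*K*q (E(K, q) = ((8*5*(5 + 5))*K)*q - 3 = ((8*5*10)*K)*q - 3 = (400*K)*q - 3 = 400*K*q - 3 = -3 + 400*K*q)
-3275 + 1/(-2504 + E(13, 26)) = -3275 + 1/(-2504 + (-3 + 400*13*26)) = -3275 + 1/(-2504 + (-3 + 135200)) = -3275 + 1/(-2504 + 135197) = -3275 + 1/132693 = -434569574/132693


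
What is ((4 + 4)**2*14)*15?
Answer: 13440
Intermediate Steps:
((4 + 4)**2*14)*15 = (8**2*14)*15 = (64*14)*15 = 896*15 = 13440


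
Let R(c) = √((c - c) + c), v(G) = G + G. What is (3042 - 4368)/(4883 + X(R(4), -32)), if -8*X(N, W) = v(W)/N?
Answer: -442/1629 ≈ -0.27133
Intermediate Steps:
v(G) = 2*G
R(c) = √c (R(c) = √(0 + c) = √c)
X(N, W) = -W/(4*N) (X(N, W) = -2*W/(8*N) = -W/(4*N))
(3042 - 4368)/(4883 + X(R(4), -32)) = (3042 - 4368)/(4883 - ¼*(-32)/√4) = -1326/(4883 - ¼*(-32)/2) = -1326/(4883 - ¼*(-32)*½) = -1326/(4883 + 4) = -1326/4887 = -1326*1/4887 = -442/1629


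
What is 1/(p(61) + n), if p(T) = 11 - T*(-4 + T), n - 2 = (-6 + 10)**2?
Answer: -1/3448 ≈ -0.00029002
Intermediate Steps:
n = 18 (n = 2 + (-6 + 10)**2 = 2 + 4**2 = 2 + 16 = 18)
p(T) = 11 - T*(-4 + T)
1/(p(61) + n) = 1/((11 - 1*61**2 + 4*61) + 18) = 1/((11 - 1*3721 + 244) + 18) = 1/((11 - 3721 + 244) + 18) = 1/(-3466 + 18) = 1/(-3448) = -1/3448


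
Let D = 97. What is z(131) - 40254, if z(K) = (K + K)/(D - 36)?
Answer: -2455232/61 ≈ -40250.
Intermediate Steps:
z(K) = 2*K/61 (z(K) = (K + K)/(97 - 36) = (2*K)/61 = (2*K)*(1/61) = 2*K/61)
z(131) - 40254 = (2/61)*131 - 40254 = 262/61 - 40254 = -2455232/61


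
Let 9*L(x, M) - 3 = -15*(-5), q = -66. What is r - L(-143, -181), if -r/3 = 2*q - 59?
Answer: 1693/3 ≈ 564.33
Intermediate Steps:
L(x, M) = 26/3 (L(x, M) = ⅓ + (-15*(-5))/9 = ⅓ + (⅑)*75 = ⅓ + 25/3 = 26/3)
r = 573 (r = -3*(2*(-66) - 59) = -3*(-132 - 59) = -3*(-191) = 573)
r - L(-143, -181) = 573 - 1*26/3 = 573 - 26/3 = 1693/3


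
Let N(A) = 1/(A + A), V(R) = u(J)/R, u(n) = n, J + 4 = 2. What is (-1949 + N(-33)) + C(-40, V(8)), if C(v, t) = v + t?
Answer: -262583/132 ≈ -1989.3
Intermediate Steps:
J = -2 (J = -4 + 2 = -2)
V(R) = -2/R
N(A) = 1/(2*A)
C(v, t) = t + v
(-1949 + N(-33)) + C(-40, V(8)) = (-1949 + (½)/(-33)) + (-2/8 - 40) = (-1949 + (½)*(-1/33)) + (-2*⅛ - 40) = (-1949 - 1/66) + (-¼ - 40) = -128635/66 - 161/4 = -262583/132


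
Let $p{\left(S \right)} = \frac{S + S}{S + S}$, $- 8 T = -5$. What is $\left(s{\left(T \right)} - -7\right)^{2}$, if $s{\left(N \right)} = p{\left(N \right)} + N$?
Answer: $\frac{4761}{64} \approx 74.391$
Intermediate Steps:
$T = \frac{5}{8}$ ($T = \left(- \frac{1}{8}\right) \left(-5\right) = \frac{5}{8} \approx 0.625$)
$p{\left(S \right)} = 1$ ($p{\left(S \right)} = \frac{2 S}{2 S} = 2 S \frac{1}{2 S} = 1$)
$s{\left(N \right)} = 1 + N$
$\left(s{\left(T \right)} - -7\right)^{2} = \left(\left(1 + \frac{5}{8}\right) - -7\right)^{2} = \left(\frac{13}{8} + 7\right)^{2} = \left(\frac{69}{8}\right)^{2} = \frac{4761}{64}$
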